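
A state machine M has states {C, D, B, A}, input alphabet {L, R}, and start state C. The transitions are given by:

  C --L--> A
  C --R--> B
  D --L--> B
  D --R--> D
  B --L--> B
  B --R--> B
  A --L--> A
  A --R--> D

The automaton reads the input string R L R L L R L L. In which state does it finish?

B

Trace: C -R-> B -L-> B -R-> B -L-> B -L-> B -R-> B -L-> B -L-> B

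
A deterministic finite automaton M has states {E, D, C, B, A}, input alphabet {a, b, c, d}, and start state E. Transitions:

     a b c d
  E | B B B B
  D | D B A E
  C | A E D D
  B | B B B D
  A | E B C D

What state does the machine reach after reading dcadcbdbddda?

E → B → B → B → D → A → B → D → B → D → E → B → B

B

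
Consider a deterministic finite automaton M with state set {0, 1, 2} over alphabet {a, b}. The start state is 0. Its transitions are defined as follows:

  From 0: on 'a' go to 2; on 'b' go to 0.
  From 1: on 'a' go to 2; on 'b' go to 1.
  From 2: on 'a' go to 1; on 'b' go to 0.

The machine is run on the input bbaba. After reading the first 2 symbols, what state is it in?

0

Trace: 0 -b-> 0 -b-> 0
After 2 symbols: 0.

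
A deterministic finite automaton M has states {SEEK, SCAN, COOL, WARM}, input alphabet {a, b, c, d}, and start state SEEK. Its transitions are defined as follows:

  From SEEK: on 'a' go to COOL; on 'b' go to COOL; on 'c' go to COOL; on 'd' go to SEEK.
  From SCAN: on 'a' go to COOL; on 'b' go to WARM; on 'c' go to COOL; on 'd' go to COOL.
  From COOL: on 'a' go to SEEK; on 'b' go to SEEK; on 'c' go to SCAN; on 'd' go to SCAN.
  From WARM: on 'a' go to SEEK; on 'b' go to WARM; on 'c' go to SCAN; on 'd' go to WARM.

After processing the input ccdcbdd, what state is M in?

WARM

start at SEEK
read 'c': SEEK → COOL
read 'c': COOL → SCAN
read 'd': SCAN → COOL
read 'c': COOL → SCAN
read 'b': SCAN → WARM
read 'd': WARM → WARM
read 'd': WARM → WARM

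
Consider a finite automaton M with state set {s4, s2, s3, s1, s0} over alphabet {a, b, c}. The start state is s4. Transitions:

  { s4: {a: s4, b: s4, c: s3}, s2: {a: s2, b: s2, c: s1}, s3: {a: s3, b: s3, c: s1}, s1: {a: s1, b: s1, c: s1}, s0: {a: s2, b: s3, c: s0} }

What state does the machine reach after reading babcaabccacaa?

s1

s4 → s4 → s4 → s4 → s3 → s3 → s3 → s3 → s1 → s1 → s1 → s1 → s1 → s1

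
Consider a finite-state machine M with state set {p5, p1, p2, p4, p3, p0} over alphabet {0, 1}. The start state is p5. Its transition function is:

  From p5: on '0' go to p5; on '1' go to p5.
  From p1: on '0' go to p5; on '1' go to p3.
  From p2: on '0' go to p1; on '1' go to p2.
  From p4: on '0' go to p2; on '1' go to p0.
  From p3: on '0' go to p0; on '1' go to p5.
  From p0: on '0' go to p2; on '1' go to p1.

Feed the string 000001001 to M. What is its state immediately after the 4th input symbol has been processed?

p5

Trace: p5 -0-> p5 -0-> p5 -0-> p5 -0-> p5
After 4 symbols: p5.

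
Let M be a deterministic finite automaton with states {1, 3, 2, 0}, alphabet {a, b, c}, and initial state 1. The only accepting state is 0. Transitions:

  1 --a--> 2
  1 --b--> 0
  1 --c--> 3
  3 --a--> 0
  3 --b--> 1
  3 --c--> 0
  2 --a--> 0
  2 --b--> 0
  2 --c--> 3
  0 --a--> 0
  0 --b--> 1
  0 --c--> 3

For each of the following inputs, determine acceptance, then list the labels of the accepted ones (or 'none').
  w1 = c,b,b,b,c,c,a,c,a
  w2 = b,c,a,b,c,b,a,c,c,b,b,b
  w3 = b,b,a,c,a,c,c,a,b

w1: 1 → 3 → 1 → 0 → 1 → 3 → 0 → 0 → 3 → 0  → end 0, accepted
w2: 1 → 0 → 3 → 0 → 1 → 3 → 1 → 2 → 3 → 0 → 1 → 0 → 1  → end 1, rejected
w3: 1 → 0 → 1 → 2 → 3 → 0 → 3 → 0 → 0 → 1  → end 1, rejected

w1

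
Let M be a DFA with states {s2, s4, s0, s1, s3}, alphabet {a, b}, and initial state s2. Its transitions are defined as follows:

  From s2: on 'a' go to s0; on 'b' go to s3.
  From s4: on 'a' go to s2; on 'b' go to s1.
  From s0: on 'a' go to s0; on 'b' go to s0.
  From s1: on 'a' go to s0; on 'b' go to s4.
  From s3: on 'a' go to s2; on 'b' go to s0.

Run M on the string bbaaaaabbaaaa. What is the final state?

s2 → s3 → s0 → s0 → s0 → s0 → s0 → s0 → s0 → s0 → s0 → s0 → s0 → s0

s0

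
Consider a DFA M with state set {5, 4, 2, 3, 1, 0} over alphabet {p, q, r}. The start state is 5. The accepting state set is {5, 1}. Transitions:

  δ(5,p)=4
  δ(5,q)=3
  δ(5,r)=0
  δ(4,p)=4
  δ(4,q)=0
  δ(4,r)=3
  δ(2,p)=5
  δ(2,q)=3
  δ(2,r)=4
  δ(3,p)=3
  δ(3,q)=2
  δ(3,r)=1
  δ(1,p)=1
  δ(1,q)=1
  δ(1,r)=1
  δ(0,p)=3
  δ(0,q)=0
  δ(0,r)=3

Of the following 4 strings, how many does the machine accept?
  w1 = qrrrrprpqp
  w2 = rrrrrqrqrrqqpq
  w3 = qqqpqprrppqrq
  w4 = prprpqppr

3

w1:
  start at 5
  read 'q': 5 → 3
  read 'r': 3 → 1
  read 'r': 1 → 1
  read 'r': 1 → 1
  read 'r': 1 → 1
  read 'p': 1 → 1
  read 'r': 1 → 1
  read 'p': 1 → 1
  read 'q': 1 → 1
  read 'p': 1 → 1
  end 1, accepted
w2:
  start at 5
  read 'r': 5 → 0
  read 'r': 0 → 3
  read 'r': 3 → 1
  read 'r': 1 → 1
  read 'r': 1 → 1
  read 'q': 1 → 1
  read 'r': 1 → 1
  read 'q': 1 → 1
  read 'r': 1 → 1
  read 'r': 1 → 1
  read 'q': 1 → 1
  read 'q': 1 → 1
  read 'p': 1 → 1
  read 'q': 1 → 1
  end 1, accepted
w3:
  start at 5
  read 'q': 5 → 3
  read 'q': 3 → 2
  read 'q': 2 → 3
  read 'p': 3 → 3
  read 'q': 3 → 2
  read 'p': 2 → 5
  read 'r': 5 → 0
  read 'r': 0 → 3
  read 'p': 3 → 3
  read 'p': 3 → 3
  read 'q': 3 → 2
  read 'r': 2 → 4
  read 'q': 4 → 0
  end 0, rejected
w4:
  start at 5
  read 'p': 5 → 4
  read 'r': 4 → 3
  read 'p': 3 → 3
  read 'r': 3 → 1
  read 'p': 1 → 1
  read 'q': 1 → 1
  read 'p': 1 → 1
  read 'p': 1 → 1
  read 'r': 1 → 1
  end 1, accepted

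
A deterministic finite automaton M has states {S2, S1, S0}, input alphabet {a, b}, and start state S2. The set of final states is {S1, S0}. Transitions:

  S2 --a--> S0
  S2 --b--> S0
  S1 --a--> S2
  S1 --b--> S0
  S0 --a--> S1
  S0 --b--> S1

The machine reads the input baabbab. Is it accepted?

Yes

start at S2
read 'b': S2 → S0
read 'a': S0 → S1
read 'a': S1 → S2
read 'b': S2 → S0
read 'b': S0 → S1
read 'a': S1 → S2
read 'b': S2 → S0
End state S0 is accepting.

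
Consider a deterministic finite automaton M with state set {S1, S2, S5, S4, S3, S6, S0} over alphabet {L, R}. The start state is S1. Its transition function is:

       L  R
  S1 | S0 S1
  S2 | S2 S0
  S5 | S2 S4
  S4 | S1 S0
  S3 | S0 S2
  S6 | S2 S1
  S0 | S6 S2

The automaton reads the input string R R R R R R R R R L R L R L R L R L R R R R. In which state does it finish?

S2

S1 → S1 → S1 → S1 → S1 → S1 → S1 → S1 → S1 → S1 → S0 → S2 → S2 → S0 → S6 → S1 → S0 → S2 → S2 → S0 → S2 → S0 → S2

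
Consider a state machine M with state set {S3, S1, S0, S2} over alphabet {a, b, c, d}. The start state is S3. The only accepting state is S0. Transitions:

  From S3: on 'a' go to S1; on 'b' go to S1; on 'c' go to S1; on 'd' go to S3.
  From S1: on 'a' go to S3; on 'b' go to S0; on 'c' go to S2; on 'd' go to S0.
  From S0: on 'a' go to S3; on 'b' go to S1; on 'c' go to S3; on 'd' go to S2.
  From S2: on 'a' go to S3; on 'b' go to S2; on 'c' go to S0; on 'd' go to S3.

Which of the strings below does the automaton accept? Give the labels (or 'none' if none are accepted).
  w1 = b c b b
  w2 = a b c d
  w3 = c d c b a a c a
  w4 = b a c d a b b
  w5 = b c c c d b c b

w4

w1: Trace: S3 -b-> S1 -c-> S2 -b-> S2 -b-> S2  → end S2, rejected
w2: Trace: S3 -a-> S1 -b-> S0 -c-> S3 -d-> S3  → end S3, rejected
w3: Trace: S3 -c-> S1 -d-> S0 -c-> S3 -b-> S1 -a-> S3 -a-> S1 -c-> S2 -a-> S3  → end S3, rejected
w4: Trace: S3 -b-> S1 -a-> S3 -c-> S1 -d-> S0 -a-> S3 -b-> S1 -b-> S0  → end S0, accepted
w5: Trace: S3 -b-> S1 -c-> S2 -c-> S0 -c-> S3 -d-> S3 -b-> S1 -c-> S2 -b-> S2  → end S2, rejected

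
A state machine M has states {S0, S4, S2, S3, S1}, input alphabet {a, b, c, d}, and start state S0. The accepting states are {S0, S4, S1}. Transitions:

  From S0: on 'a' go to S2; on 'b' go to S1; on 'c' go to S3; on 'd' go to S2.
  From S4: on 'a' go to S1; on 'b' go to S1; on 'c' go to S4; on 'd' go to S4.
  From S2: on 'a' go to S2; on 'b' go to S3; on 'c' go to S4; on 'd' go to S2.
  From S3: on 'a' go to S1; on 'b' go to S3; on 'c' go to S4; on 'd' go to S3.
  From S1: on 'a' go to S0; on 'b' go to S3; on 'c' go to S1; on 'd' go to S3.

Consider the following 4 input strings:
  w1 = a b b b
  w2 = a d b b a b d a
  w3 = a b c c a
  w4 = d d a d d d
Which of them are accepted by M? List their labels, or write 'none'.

w1:
  start at S0
  read 'a': S0 → S2
  read 'b': S2 → S3
  read 'b': S3 → S3
  read 'b': S3 → S3
  end S3, rejected
w2:
  start at S0
  read 'a': S0 → S2
  read 'd': S2 → S2
  read 'b': S2 → S3
  read 'b': S3 → S3
  read 'a': S3 → S1
  read 'b': S1 → S3
  read 'd': S3 → S3
  read 'a': S3 → S1
  end S1, accepted
w3:
  start at S0
  read 'a': S0 → S2
  read 'b': S2 → S3
  read 'c': S3 → S4
  read 'c': S4 → S4
  read 'a': S4 → S1
  end S1, accepted
w4:
  start at S0
  read 'd': S0 → S2
  read 'd': S2 → S2
  read 'a': S2 → S2
  read 'd': S2 → S2
  read 'd': S2 → S2
  read 'd': S2 → S2
  end S2, rejected

w2, w3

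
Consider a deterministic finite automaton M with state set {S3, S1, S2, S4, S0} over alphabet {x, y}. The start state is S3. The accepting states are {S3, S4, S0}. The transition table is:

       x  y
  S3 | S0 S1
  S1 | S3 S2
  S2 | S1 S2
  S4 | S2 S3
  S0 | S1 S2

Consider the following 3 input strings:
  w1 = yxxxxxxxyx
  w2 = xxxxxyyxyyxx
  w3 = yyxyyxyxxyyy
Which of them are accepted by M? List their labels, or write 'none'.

w1, w2

w1: S3 → S1 → S3 → S0 → S1 → S3 → S0 → S1 → S3 → S1 → S3  → end S3, accepted
w2: S3 → S0 → S1 → S3 → S0 → S1 → S2 → S2 → S1 → S2 → S2 → S1 → S3  → end S3, accepted
w3: S3 → S1 → S2 → S1 → S2 → S2 → S1 → S2 → S1 → S3 → S1 → S2 → S2  → end S2, rejected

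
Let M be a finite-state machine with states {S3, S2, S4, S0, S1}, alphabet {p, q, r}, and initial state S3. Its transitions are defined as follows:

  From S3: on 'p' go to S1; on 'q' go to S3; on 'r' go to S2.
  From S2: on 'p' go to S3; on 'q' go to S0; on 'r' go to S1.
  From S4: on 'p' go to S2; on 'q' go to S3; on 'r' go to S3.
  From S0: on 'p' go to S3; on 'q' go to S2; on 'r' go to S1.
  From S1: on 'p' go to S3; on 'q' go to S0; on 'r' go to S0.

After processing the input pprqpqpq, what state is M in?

start at S3
read 'p': S3 → S1
read 'p': S1 → S3
read 'r': S3 → S2
read 'q': S2 → S0
read 'p': S0 → S3
read 'q': S3 → S3
read 'p': S3 → S1
read 'q': S1 → S0

S0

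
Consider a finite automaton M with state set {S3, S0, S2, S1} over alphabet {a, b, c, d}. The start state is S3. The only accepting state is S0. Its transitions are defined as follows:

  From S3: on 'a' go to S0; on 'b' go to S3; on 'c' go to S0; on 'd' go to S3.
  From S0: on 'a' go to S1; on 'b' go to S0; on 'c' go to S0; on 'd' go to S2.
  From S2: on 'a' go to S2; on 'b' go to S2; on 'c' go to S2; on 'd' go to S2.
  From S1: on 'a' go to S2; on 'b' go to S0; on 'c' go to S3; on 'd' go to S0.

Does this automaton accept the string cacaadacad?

S3 → S0 → S1 → S3 → S0 → S1 → S0 → S1 → S3 → S0 → S2
End state S2 is not accepting.

No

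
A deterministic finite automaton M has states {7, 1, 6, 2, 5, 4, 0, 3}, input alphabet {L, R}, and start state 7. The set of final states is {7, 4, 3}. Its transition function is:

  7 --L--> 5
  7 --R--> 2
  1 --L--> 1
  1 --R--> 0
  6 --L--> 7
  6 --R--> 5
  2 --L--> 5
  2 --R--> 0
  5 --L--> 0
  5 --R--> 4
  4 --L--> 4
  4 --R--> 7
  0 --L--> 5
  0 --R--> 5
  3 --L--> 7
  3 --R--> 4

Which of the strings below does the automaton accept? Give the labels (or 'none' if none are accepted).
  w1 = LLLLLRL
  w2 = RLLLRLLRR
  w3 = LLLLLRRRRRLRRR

w1: 7 → 5 → 0 → 5 → 0 → 5 → 4 → 4  → end 4, accepted
w2: 7 → 2 → 5 → 0 → 5 → 4 → 4 → 4 → 7 → 2  → end 2, rejected
w3: 7 → 5 → 0 → 5 → 0 → 5 → 4 → 7 → 2 → 0 → 5 → 0 → 5 → 4 → 7  → end 7, accepted

w1, w3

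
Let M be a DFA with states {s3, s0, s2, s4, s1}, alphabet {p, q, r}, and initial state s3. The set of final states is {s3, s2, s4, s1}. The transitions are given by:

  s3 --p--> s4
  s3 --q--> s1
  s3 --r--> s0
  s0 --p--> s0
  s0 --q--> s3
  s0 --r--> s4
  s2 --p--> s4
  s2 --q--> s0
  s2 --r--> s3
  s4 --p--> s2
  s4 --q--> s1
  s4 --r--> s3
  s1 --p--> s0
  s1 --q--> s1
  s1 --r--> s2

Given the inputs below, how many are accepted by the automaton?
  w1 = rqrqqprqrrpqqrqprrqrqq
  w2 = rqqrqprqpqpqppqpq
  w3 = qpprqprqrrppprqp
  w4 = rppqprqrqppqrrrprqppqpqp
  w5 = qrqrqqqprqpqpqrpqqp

2

w1: s3 → s0 → s3 → s0 → s3 → s1 → s0 → s4 → s1 → s2 → s3 → s4 → s1 → s1 → s2 → s0 → s0 → s4 → s3 → s1 → s2 → s0 → s3  → end s3, accepted
w2: s3 → s0 → s3 → s1 → s2 → s0 → s0 → s4 → s1 → s0 → s3 → s4 → s1 → s0 → s0 → s3 → s4 → s1  → end s1, accepted
w3: s3 → s1 → s0 → s0 → s4 → s1 → s0 → s4 → s1 → s2 → s3 → s4 → s2 → s4 → s3 → s1 → s0  → end s0, rejected
w4: s3 → s0 → s0 → s0 → s3 → s4 → s3 → s1 → s2 → s0 → s0 → s0 → s3 → s0 → s4 → s3 → s4 → s3 → s1 → s0 → s0 → s3 → s4 → s1 → s0  → end s0, rejected
w5: s3 → s1 → s2 → s0 → s4 → s1 → s1 → s1 → s0 → s4 → s1 → s0 → s3 → s4 → s1 → s2 → s4 → s1 → s1 → s0  → end s0, rejected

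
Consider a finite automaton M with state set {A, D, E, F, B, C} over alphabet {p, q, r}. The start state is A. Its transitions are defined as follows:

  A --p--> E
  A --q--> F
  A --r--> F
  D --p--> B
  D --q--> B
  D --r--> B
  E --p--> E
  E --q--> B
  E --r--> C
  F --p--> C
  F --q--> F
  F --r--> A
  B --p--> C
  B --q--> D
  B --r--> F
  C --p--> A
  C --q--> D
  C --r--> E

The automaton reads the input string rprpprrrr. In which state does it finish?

A → F → C → E → E → E → C → E → C → E

E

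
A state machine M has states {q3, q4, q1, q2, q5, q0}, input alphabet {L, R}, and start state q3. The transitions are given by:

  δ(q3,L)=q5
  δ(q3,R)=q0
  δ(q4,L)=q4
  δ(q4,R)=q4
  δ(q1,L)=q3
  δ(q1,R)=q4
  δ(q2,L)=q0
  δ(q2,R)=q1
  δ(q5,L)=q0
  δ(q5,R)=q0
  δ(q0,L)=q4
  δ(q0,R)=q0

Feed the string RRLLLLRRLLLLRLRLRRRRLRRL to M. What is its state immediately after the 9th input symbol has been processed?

q4

Trace: q3 -R-> q0 -R-> q0 -L-> q4 -L-> q4 -L-> q4 -L-> q4 -R-> q4 -R-> q4 -L-> q4
After 9 symbols: q4.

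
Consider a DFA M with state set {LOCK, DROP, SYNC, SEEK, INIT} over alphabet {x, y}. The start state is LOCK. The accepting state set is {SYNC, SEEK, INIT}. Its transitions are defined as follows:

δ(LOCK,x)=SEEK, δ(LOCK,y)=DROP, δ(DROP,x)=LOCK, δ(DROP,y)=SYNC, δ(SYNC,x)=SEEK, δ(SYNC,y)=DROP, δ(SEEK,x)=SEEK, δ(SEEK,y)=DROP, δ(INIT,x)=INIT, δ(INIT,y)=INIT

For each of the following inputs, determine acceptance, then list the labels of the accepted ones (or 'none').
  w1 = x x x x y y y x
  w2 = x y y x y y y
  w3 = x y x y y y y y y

w3

w1:
  start at LOCK
  read 'x': LOCK → SEEK
  read 'x': SEEK → SEEK
  read 'x': SEEK → SEEK
  read 'x': SEEK → SEEK
  read 'y': SEEK → DROP
  read 'y': DROP → SYNC
  read 'y': SYNC → DROP
  read 'x': DROP → LOCK
  end LOCK, rejected
w2:
  start at LOCK
  read 'x': LOCK → SEEK
  read 'y': SEEK → DROP
  read 'y': DROP → SYNC
  read 'x': SYNC → SEEK
  read 'y': SEEK → DROP
  read 'y': DROP → SYNC
  read 'y': SYNC → DROP
  end DROP, rejected
w3:
  start at LOCK
  read 'x': LOCK → SEEK
  read 'y': SEEK → DROP
  read 'x': DROP → LOCK
  read 'y': LOCK → DROP
  read 'y': DROP → SYNC
  read 'y': SYNC → DROP
  read 'y': DROP → SYNC
  read 'y': SYNC → DROP
  read 'y': DROP → SYNC
  end SYNC, accepted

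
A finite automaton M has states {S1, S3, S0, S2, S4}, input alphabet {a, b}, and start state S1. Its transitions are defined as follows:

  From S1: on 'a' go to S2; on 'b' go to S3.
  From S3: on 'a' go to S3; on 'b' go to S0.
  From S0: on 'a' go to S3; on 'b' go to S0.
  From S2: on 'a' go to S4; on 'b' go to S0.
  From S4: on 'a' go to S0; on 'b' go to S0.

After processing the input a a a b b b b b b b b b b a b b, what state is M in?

start at S1
read 'a': S1 → S2
read 'a': S2 → S4
read 'a': S4 → S0
read 'b': S0 → S0
read 'b': S0 → S0
read 'b': S0 → S0
read 'b': S0 → S0
read 'b': S0 → S0
read 'b': S0 → S0
read 'b': S0 → S0
read 'b': S0 → S0
read 'b': S0 → S0
read 'b': S0 → S0
read 'a': S0 → S3
read 'b': S3 → S0
read 'b': S0 → S0

S0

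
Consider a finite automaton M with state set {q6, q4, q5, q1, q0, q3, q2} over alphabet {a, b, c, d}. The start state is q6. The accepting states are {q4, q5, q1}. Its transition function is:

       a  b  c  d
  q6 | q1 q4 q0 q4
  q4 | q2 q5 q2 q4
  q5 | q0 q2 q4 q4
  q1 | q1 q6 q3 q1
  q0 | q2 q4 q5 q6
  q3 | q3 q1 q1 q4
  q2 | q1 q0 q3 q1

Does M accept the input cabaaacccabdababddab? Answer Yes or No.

Trace: q6 -c-> q0 -a-> q2 -b-> q0 -a-> q2 -a-> q1 -a-> q1 -c-> q3 -c-> q1 -c-> q3 -a-> q3 -b-> q1 -d-> q1 -a-> q1 -b-> q6 -a-> q1 -b-> q6 -d-> q4 -d-> q4 -a-> q2 -b-> q0
End state q0 is not accepting.

No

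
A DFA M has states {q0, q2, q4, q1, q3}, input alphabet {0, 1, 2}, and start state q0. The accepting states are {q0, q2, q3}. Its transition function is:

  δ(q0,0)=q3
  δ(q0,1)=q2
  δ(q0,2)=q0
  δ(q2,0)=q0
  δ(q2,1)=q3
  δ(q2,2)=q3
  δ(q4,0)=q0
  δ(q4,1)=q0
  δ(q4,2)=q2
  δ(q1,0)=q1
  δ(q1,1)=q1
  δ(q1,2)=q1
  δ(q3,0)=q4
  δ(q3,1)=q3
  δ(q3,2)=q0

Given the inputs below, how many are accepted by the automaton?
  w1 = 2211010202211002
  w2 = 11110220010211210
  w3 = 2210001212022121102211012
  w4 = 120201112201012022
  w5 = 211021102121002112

5

w1: q0 → q0 → q0 → q2 → q3 → q4 → q0 → q3 → q0 → q3 → q0 → q0 → q2 → q3 → q4 → q0 → q0  → end q0, accepted
w2: q0 → q2 → q3 → q3 → q3 → q4 → q2 → q3 → q4 → q0 → q2 → q0 → q0 → q2 → q3 → q0 → q2 → q0  → end q0, accepted
w3: q0 → q0 → q0 → q2 → q0 → q3 → q4 → q0 → q0 → q2 → q3 → q4 → q2 → q3 → q3 → q0 → q2 → q3 → q4 → q2 → q3 → q3 → q3 → q4 → q0 → q0  → end q0, accepted
w4: q0 → q2 → q3 → q4 → q2 → q0 → q2 → q3 → q3 → q0 → q0 → q3 → q3 → q4 → q0 → q0 → q3 → q0 → q0  → end q0, accepted
w5: q0 → q0 → q2 → q3 → q4 → q2 → q3 → q3 → q4 → q2 → q3 → q0 → q2 → q0 → q3 → q0 → q2 → q3 → q0  → end q0, accepted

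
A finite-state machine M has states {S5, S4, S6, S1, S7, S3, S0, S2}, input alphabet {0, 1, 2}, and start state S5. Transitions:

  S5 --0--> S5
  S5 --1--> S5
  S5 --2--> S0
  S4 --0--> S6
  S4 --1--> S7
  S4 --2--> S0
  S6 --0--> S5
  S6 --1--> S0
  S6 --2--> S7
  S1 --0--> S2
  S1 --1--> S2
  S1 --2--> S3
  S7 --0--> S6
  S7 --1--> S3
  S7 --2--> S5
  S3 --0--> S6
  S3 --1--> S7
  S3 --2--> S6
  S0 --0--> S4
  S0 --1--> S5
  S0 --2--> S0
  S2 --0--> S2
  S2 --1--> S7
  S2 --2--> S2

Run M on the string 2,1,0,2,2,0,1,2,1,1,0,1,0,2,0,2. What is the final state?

start at S5
read '2': S5 → S0
read '1': S0 → S5
read '0': S5 → S5
read '2': S5 → S0
read '2': S0 → S0
read '0': S0 → S4
read '1': S4 → S7
read '2': S7 → S5
read '1': S5 → S5
read '1': S5 → S5
read '0': S5 → S5
read '1': S5 → S5
read '0': S5 → S5
read '2': S5 → S0
read '0': S0 → S4
read '2': S4 → S0

S0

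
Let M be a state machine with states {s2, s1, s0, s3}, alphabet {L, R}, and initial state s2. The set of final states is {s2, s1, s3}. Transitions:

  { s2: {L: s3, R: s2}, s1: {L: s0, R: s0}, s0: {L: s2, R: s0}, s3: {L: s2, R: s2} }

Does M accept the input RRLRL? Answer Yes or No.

Yes

s2 → s2 → s2 → s3 → s2 → s3
End state s3 is accepting.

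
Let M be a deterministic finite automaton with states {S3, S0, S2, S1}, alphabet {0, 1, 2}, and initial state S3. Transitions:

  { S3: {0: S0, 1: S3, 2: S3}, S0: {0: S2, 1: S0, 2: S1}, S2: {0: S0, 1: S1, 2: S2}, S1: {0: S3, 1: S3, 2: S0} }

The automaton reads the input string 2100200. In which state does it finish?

Trace: S3 -2-> S3 -1-> S3 -0-> S0 -0-> S2 -2-> S2 -0-> S0 -0-> S2

S2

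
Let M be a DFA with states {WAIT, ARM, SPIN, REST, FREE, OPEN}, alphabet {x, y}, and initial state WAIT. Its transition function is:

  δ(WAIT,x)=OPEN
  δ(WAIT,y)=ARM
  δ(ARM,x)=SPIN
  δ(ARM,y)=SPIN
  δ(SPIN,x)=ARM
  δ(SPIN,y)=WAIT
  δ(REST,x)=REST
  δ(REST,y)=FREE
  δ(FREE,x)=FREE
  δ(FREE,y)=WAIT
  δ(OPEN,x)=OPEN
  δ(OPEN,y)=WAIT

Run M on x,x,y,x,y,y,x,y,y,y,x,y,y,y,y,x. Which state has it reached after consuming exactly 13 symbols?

start at WAIT
read 'x': WAIT → OPEN
read 'x': OPEN → OPEN
read 'y': OPEN → WAIT
read 'x': WAIT → OPEN
read 'y': OPEN → WAIT
read 'y': WAIT → ARM
read 'x': ARM → SPIN
read 'y': SPIN → WAIT
read 'y': WAIT → ARM
read 'y': ARM → SPIN
read 'x': SPIN → ARM
read 'y': ARM → SPIN
read 'y': SPIN → WAIT
After 13 symbols: WAIT.

WAIT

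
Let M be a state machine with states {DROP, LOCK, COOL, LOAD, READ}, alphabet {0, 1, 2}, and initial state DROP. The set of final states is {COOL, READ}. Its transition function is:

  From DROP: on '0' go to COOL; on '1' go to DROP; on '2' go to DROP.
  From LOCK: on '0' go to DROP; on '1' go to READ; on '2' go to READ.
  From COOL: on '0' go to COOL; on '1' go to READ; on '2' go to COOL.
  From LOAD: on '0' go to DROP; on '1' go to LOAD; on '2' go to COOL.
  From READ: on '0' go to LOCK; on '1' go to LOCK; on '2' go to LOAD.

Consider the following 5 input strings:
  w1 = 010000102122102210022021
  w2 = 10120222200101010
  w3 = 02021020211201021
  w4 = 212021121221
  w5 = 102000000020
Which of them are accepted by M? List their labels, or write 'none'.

w1, w3, w5

w1: Trace: DROP -0-> COOL -1-> READ -0-> LOCK -0-> DROP -0-> COOL -0-> COOL -1-> READ -0-> LOCK -2-> READ -1-> LOCK -2-> READ -2-> LOAD -1-> LOAD -0-> DROP -2-> DROP -2-> DROP -1-> DROP -0-> COOL -0-> COOL -2-> COOL -2-> COOL -0-> COOL -2-> COOL -1-> READ  → end READ, accepted
w2: Trace: DROP -1-> DROP -0-> COOL -1-> READ -2-> LOAD -0-> DROP -2-> DROP -2-> DROP -2-> DROP -2-> DROP -0-> COOL -0-> COOL -1-> READ -0-> LOCK -1-> READ -0-> LOCK -1-> READ -0-> LOCK  → end LOCK, rejected
w3: Trace: DROP -0-> COOL -2-> COOL -0-> COOL -2-> COOL -1-> READ -0-> LOCK -2-> READ -0-> LOCK -2-> READ -1-> LOCK -1-> READ -2-> LOAD -0-> DROP -1-> DROP -0-> COOL -2-> COOL -1-> READ  → end READ, accepted
w4: Trace: DROP -2-> DROP -1-> DROP -2-> DROP -0-> COOL -2-> COOL -1-> READ -1-> LOCK -2-> READ -1-> LOCK -2-> READ -2-> LOAD -1-> LOAD  → end LOAD, rejected
w5: Trace: DROP -1-> DROP -0-> COOL -2-> COOL -0-> COOL -0-> COOL -0-> COOL -0-> COOL -0-> COOL -0-> COOL -0-> COOL -2-> COOL -0-> COOL  → end COOL, accepted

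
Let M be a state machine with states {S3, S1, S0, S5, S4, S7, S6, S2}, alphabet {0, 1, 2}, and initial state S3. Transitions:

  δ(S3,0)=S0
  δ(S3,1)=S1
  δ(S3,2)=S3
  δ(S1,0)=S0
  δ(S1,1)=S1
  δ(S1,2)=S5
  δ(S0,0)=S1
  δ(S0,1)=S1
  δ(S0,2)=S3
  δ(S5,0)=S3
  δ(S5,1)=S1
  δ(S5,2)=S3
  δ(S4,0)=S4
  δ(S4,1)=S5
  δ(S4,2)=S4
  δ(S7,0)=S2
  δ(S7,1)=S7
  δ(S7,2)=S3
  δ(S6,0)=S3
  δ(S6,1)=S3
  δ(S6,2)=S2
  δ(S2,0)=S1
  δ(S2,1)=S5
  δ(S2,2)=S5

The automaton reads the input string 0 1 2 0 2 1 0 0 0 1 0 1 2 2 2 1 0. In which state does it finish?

Trace: S3 -0-> S0 -1-> S1 -2-> S5 -0-> S3 -2-> S3 -1-> S1 -0-> S0 -0-> S1 -0-> S0 -1-> S1 -0-> S0 -1-> S1 -2-> S5 -2-> S3 -2-> S3 -1-> S1 -0-> S0

S0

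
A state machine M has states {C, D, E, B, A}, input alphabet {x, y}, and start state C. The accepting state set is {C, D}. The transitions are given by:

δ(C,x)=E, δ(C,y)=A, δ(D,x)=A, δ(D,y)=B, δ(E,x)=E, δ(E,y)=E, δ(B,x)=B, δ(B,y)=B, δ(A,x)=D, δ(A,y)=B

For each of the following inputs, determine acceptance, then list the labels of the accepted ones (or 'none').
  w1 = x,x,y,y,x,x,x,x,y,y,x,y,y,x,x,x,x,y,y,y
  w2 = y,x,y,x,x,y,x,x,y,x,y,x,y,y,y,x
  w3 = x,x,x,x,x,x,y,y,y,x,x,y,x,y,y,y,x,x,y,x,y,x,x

none

w1:
  start at C
  read 'x': C → E
  read 'x': E → E
  read 'y': E → E
  read 'y': E → E
  read 'x': E → E
  read 'x': E → E
  read 'x': E → E
  read 'x': E → E
  read 'y': E → E
  read 'y': E → E
  read 'x': E → E
  read 'y': E → E
  read 'y': E → E
  read 'x': E → E
  read 'x': E → E
  read 'x': E → E
  read 'x': E → E
  read 'y': E → E
  read 'y': E → E
  read 'y': E → E
  end E, rejected
w2:
  start at C
  read 'y': C → A
  read 'x': A → D
  read 'y': D → B
  read 'x': B → B
  read 'x': B → B
  read 'y': B → B
  read 'x': B → B
  read 'x': B → B
  read 'y': B → B
  read 'x': B → B
  read 'y': B → B
  read 'x': B → B
  read 'y': B → B
  read 'y': B → B
  read 'y': B → B
  read 'x': B → B
  end B, rejected
w3:
  start at C
  read 'x': C → E
  read 'x': E → E
  read 'x': E → E
  read 'x': E → E
  read 'x': E → E
  read 'x': E → E
  read 'y': E → E
  read 'y': E → E
  read 'y': E → E
  read 'x': E → E
  read 'x': E → E
  read 'y': E → E
  read 'x': E → E
  read 'y': E → E
  read 'y': E → E
  read 'y': E → E
  read 'x': E → E
  read 'x': E → E
  read 'y': E → E
  read 'x': E → E
  read 'y': E → E
  read 'x': E → E
  read 'x': E → E
  end E, rejected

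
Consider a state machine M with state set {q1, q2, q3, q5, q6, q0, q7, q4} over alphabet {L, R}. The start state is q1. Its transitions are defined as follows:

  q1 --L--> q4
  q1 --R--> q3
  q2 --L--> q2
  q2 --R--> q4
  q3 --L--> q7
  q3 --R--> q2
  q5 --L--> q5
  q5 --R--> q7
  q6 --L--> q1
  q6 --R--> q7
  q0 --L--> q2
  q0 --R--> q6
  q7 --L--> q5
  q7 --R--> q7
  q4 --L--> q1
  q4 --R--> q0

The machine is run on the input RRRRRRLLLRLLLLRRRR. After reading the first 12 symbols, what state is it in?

Trace: q1 -R-> q3 -R-> q2 -R-> q4 -R-> q0 -R-> q6 -R-> q7 -L-> q5 -L-> q5 -L-> q5 -R-> q7 -L-> q5 -L-> q5
After 12 symbols: q5.

q5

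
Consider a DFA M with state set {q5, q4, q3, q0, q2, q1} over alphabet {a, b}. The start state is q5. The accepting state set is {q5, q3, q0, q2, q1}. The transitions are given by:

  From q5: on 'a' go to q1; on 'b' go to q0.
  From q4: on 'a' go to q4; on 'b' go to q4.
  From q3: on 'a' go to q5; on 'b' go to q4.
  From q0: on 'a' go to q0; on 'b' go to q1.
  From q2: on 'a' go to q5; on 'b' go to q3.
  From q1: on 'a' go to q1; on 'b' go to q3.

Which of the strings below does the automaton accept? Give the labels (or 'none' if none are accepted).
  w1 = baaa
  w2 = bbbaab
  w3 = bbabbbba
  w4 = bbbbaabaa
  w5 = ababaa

w1:
  start at q5
  read 'b': q5 → q0
  read 'a': q0 → q0
  read 'a': q0 → q0
  read 'a': q0 → q0
  end q0, accepted
w2:
  start at q5
  read 'b': q5 → q0
  read 'b': q0 → q1
  read 'b': q1 → q3
  read 'a': q3 → q5
  read 'a': q5 → q1
  read 'b': q1 → q3
  end q3, accepted
w3:
  start at q5
  read 'b': q5 → q0
  read 'b': q0 → q1
  read 'a': q1 → q1
  read 'b': q1 → q3
  read 'b': q3 → q4
  read 'b': q4 → q4
  read 'b': q4 → q4
  read 'a': q4 → q4
  end q4, rejected
w4:
  start at q5
  read 'b': q5 → q0
  read 'b': q0 → q1
  read 'b': q1 → q3
  read 'b': q3 → q4
  read 'a': q4 → q4
  read 'a': q4 → q4
  read 'b': q4 → q4
  read 'a': q4 → q4
  read 'a': q4 → q4
  end q4, rejected
w5:
  start at q5
  read 'a': q5 → q1
  read 'b': q1 → q3
  read 'a': q3 → q5
  read 'b': q5 → q0
  read 'a': q0 → q0
  read 'a': q0 → q0
  end q0, accepted

w1, w2, w5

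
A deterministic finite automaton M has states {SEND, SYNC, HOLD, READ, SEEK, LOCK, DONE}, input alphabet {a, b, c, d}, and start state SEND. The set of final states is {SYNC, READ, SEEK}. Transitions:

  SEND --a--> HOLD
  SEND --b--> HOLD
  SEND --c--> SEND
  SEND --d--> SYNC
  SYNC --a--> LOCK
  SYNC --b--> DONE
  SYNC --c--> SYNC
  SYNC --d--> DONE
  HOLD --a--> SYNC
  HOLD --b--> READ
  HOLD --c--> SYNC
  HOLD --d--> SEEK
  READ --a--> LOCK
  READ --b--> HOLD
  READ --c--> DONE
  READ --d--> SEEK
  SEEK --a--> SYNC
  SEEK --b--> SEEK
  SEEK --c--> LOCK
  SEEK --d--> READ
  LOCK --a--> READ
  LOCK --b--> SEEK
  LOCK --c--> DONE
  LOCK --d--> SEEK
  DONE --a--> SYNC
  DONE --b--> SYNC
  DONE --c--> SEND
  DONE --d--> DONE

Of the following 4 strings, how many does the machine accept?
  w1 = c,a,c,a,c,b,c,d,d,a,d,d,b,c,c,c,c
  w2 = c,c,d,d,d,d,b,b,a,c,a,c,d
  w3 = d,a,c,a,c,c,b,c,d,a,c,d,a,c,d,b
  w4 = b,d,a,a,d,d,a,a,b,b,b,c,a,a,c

w1: Trace: SEND -c-> SEND -a-> HOLD -c-> SYNC -a-> LOCK -c-> DONE -b-> SYNC -c-> SYNC -d-> DONE -d-> DONE -a-> SYNC -d-> DONE -d-> DONE -b-> SYNC -c-> SYNC -c-> SYNC -c-> SYNC -c-> SYNC  → end SYNC, accepted
w2: Trace: SEND -c-> SEND -c-> SEND -d-> SYNC -d-> DONE -d-> DONE -d-> DONE -b-> SYNC -b-> DONE -a-> SYNC -c-> SYNC -a-> LOCK -c-> DONE -d-> DONE  → end DONE, rejected
w3: Trace: SEND -d-> SYNC -a-> LOCK -c-> DONE -a-> SYNC -c-> SYNC -c-> SYNC -b-> DONE -c-> SEND -d-> SYNC -a-> LOCK -c-> DONE -d-> DONE -a-> SYNC -c-> SYNC -d-> DONE -b-> SYNC  → end SYNC, accepted
w4: Trace: SEND -b-> HOLD -d-> SEEK -a-> SYNC -a-> LOCK -d-> SEEK -d-> READ -a-> LOCK -a-> READ -b-> HOLD -b-> READ -b-> HOLD -c-> SYNC -a-> LOCK -a-> READ -c-> DONE  → end DONE, rejected

2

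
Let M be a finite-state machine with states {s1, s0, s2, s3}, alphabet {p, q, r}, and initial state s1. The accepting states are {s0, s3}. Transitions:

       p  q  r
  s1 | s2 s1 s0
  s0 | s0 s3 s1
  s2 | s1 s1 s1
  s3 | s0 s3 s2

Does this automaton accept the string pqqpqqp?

start at s1
read 'p': s1 → s2
read 'q': s2 → s1
read 'q': s1 → s1
read 'p': s1 → s2
read 'q': s2 → s1
read 'q': s1 → s1
read 'p': s1 → s2
End state s2 is not accepting.

No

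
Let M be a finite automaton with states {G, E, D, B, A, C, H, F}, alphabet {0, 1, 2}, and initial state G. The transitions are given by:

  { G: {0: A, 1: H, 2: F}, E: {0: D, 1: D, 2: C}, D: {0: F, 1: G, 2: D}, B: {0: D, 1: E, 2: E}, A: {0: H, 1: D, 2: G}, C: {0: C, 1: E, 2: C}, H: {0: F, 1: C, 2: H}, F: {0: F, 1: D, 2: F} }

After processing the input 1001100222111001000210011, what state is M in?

Trace: G -1-> H -0-> F -0-> F -1-> D -1-> G -0-> A -0-> H -2-> H -2-> H -2-> H -1-> C -1-> E -1-> D -0-> F -0-> F -1-> D -0-> F -0-> F -0-> F -2-> F -1-> D -0-> F -0-> F -1-> D -1-> G

G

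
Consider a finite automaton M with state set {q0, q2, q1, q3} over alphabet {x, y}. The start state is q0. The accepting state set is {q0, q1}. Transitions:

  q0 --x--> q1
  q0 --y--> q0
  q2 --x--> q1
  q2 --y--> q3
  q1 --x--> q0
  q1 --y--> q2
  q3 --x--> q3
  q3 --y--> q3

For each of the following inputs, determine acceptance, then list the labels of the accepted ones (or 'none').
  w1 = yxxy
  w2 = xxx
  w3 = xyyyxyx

w1, w2

w1: q0 → q0 → q1 → q0 → q0  → end q0, accepted
w2: q0 → q1 → q0 → q1  → end q1, accepted
w3: q0 → q1 → q2 → q3 → q3 → q3 → q3 → q3  → end q3, rejected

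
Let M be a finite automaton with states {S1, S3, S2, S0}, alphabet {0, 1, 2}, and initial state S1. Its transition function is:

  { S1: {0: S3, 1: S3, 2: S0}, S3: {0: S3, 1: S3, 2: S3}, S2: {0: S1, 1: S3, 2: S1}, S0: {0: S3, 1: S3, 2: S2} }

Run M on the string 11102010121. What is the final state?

S1 → S3 → S3 → S3 → S3 → S3 → S3 → S3 → S3 → S3 → S3 → S3

S3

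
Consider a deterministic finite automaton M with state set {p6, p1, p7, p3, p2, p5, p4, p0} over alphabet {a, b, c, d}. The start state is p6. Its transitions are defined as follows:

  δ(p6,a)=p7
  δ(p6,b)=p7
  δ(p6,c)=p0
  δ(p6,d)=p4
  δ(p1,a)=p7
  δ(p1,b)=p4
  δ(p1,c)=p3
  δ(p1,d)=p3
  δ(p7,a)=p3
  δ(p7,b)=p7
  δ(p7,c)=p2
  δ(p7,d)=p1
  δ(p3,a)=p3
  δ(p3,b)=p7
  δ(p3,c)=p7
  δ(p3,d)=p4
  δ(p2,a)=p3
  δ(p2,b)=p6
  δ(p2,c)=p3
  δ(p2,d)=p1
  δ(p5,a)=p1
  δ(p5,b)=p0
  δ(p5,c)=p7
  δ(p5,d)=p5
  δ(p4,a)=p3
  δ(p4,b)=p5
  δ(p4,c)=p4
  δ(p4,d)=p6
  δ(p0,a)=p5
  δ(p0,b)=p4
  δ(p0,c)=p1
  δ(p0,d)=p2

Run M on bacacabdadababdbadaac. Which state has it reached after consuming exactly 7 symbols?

p7

Trace: p6 -b-> p7 -a-> p3 -c-> p7 -a-> p3 -c-> p7 -a-> p3 -b-> p7
After 7 symbols: p7.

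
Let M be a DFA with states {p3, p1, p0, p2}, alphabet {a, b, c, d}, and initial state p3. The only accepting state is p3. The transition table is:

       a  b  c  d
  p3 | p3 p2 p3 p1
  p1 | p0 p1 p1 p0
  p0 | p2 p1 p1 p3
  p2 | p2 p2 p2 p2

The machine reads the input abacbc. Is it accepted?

Trace: p3 -a-> p3 -b-> p2 -a-> p2 -c-> p2 -b-> p2 -c-> p2
End state p2 is not accepting.

No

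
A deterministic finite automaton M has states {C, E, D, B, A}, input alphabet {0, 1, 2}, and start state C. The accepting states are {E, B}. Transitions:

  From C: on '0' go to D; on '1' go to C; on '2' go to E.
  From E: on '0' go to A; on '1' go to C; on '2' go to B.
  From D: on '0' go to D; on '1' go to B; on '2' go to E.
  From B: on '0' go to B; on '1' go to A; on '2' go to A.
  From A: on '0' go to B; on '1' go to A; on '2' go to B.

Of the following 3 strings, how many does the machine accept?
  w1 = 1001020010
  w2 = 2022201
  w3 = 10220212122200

2

w1:
  start at C
  read '1': C → C
  read '0': C → D
  read '0': D → D
  read '1': D → B
  read '0': B → B
  read '2': B → A
  read '0': A → B
  read '0': B → B
  read '1': B → A
  read '0': A → B
  end B, accepted
w2:
  start at C
  read '2': C → E
  read '0': E → A
  read '2': A → B
  read '2': B → A
  read '2': A → B
  read '0': B → B
  read '1': B → A
  end A, rejected
w3:
  start at C
  read '1': C → C
  read '0': C → D
  read '2': D → E
  read '2': E → B
  read '0': B → B
  read '2': B → A
  read '1': A → A
  read '2': A → B
  read '1': B → A
  read '2': A → B
  read '2': B → A
  read '2': A → B
  read '0': B → B
  read '0': B → B
  end B, accepted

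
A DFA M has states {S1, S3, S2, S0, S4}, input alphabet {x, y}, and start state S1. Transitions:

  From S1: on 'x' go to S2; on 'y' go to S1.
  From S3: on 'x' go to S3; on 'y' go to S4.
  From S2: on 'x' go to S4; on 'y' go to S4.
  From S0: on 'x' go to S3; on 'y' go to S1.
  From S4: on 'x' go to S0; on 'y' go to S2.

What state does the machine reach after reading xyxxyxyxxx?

S0

start at S1
read 'x': S1 → S2
read 'y': S2 → S4
read 'x': S4 → S0
read 'x': S0 → S3
read 'y': S3 → S4
read 'x': S4 → S0
read 'y': S0 → S1
read 'x': S1 → S2
read 'x': S2 → S4
read 'x': S4 → S0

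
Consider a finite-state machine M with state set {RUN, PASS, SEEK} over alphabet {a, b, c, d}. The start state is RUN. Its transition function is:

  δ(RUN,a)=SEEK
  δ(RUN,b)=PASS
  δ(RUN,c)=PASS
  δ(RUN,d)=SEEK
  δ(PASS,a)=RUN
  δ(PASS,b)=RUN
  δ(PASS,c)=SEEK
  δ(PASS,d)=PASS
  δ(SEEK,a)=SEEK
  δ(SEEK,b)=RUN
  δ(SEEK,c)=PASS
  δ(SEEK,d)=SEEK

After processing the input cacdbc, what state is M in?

start at RUN
read 'c': RUN → PASS
read 'a': PASS → RUN
read 'c': RUN → PASS
read 'd': PASS → PASS
read 'b': PASS → RUN
read 'c': RUN → PASS

PASS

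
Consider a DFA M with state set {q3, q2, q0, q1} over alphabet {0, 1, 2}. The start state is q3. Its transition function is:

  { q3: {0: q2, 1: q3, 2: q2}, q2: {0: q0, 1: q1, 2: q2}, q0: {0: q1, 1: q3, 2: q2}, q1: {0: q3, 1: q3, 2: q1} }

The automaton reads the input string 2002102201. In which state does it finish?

Trace: q3 -2-> q2 -0-> q0 -0-> q1 -2-> q1 -1-> q3 -0-> q2 -2-> q2 -2-> q2 -0-> q0 -1-> q3

q3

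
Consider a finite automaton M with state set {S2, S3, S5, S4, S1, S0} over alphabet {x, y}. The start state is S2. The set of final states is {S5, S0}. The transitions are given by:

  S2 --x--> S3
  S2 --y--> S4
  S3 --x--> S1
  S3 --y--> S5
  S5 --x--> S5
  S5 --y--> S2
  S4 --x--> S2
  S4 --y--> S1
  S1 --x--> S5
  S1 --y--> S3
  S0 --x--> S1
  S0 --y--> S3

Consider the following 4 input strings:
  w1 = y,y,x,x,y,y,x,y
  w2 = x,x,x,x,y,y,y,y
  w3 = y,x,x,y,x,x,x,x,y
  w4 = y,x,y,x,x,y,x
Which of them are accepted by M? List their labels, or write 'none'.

w4

w1:
  start at S2
  read 'y': S2 → S4
  read 'y': S4 → S1
  read 'x': S1 → S5
  read 'x': S5 → S5
  read 'y': S5 → S2
  read 'y': S2 → S4
  read 'x': S4 → S2
  read 'y': S2 → S4
  end S4, rejected
w2:
  start at S2
  read 'x': S2 → S3
  read 'x': S3 → S1
  read 'x': S1 → S5
  read 'x': S5 → S5
  read 'y': S5 → S2
  read 'y': S2 → S4
  read 'y': S4 → S1
  read 'y': S1 → S3
  end S3, rejected
w3:
  start at S2
  read 'y': S2 → S4
  read 'x': S4 → S2
  read 'x': S2 → S3
  read 'y': S3 → S5
  read 'x': S5 → S5
  read 'x': S5 → S5
  read 'x': S5 → S5
  read 'x': S5 → S5
  read 'y': S5 → S2
  end S2, rejected
w4:
  start at S2
  read 'y': S2 → S4
  read 'x': S4 → S2
  read 'y': S2 → S4
  read 'x': S4 → S2
  read 'x': S2 → S3
  read 'y': S3 → S5
  read 'x': S5 → S5
  end S5, accepted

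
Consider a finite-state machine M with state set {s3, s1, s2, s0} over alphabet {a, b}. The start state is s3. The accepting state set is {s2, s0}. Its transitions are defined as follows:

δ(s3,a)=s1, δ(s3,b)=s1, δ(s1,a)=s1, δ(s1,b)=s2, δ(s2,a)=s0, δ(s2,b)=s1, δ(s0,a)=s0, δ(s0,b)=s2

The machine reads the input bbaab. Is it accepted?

Yes

s3 → s1 → s2 → s0 → s0 → s2
End state s2 is accepting.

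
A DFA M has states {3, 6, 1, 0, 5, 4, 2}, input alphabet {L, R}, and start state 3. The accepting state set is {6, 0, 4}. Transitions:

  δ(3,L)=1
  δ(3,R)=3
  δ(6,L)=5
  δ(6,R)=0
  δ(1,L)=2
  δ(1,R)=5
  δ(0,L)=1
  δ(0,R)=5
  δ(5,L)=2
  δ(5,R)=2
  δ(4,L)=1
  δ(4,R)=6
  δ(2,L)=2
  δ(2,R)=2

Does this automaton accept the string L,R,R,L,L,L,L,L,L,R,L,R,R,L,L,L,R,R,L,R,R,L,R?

No

start at 3
read 'L': 3 → 1
read 'R': 1 → 5
read 'R': 5 → 2
read 'L': 2 → 2
read 'L': 2 → 2
read 'L': 2 → 2
read 'L': 2 → 2
read 'L': 2 → 2
read 'L': 2 → 2
read 'R': 2 → 2
read 'L': 2 → 2
read 'R': 2 → 2
read 'R': 2 → 2
read 'L': 2 → 2
read 'L': 2 → 2
read 'L': 2 → 2
read 'R': 2 → 2
read 'R': 2 → 2
read 'L': 2 → 2
read 'R': 2 → 2
read 'R': 2 → 2
read 'L': 2 → 2
read 'R': 2 → 2
End state 2 is not accepting.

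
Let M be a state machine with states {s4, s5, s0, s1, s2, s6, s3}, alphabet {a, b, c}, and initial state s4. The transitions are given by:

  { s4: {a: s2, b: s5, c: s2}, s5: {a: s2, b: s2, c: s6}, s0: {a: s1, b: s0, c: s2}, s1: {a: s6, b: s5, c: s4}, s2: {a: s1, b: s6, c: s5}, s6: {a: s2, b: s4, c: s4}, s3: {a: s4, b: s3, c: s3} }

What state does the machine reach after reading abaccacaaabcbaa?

Trace: s4 -a-> s2 -b-> s6 -a-> s2 -c-> s5 -c-> s6 -a-> s2 -c-> s5 -a-> s2 -a-> s1 -a-> s6 -b-> s4 -c-> s2 -b-> s6 -a-> s2 -a-> s1

s1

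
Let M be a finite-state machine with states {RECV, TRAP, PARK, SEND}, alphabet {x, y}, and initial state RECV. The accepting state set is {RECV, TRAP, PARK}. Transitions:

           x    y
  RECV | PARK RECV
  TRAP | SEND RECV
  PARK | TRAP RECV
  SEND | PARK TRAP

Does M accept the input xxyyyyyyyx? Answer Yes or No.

Yes

start at RECV
read 'x': RECV → PARK
read 'x': PARK → TRAP
read 'y': TRAP → RECV
read 'y': RECV → RECV
read 'y': RECV → RECV
read 'y': RECV → RECV
read 'y': RECV → RECV
read 'y': RECV → RECV
read 'y': RECV → RECV
read 'x': RECV → PARK
End state PARK is accepting.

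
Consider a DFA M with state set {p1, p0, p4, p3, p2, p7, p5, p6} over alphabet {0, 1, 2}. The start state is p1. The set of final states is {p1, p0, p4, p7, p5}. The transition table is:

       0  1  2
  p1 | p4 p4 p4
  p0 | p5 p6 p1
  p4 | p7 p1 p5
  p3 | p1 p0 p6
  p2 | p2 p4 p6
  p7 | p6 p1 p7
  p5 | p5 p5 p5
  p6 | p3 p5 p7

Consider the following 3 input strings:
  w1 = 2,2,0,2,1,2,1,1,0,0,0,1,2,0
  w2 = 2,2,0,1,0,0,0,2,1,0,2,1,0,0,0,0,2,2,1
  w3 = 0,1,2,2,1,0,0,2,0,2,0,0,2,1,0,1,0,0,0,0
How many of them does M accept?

w1:
  start at p1
  read '2': p1 → p4
  read '2': p4 → p5
  read '0': p5 → p5
  read '2': p5 → p5
  read '1': p5 → p5
  read '2': p5 → p5
  read '1': p5 → p5
  read '1': p5 → p5
  read '0': p5 → p5
  read '0': p5 → p5
  read '0': p5 → p5
  read '1': p5 → p5
  read '2': p5 → p5
  read '0': p5 → p5
  end p5, accepted
w2:
  start at p1
  read '2': p1 → p4
  read '2': p4 → p5
  read '0': p5 → p5
  read '1': p5 → p5
  read '0': p5 → p5
  read '0': p5 → p5
  read '0': p5 → p5
  read '2': p5 → p5
  read '1': p5 → p5
  read '0': p5 → p5
  read '2': p5 → p5
  read '1': p5 → p5
  read '0': p5 → p5
  read '0': p5 → p5
  read '0': p5 → p5
  read '0': p5 → p5
  read '2': p5 → p5
  read '2': p5 → p5
  read '1': p5 → p5
  end p5, accepted
w3:
  start at p1
  read '0': p1 → p4
  read '1': p4 → p1
  read '2': p1 → p4
  read '2': p4 → p5
  read '1': p5 → p5
  read '0': p5 → p5
  read '0': p5 → p5
  read '2': p5 → p5
  read '0': p5 → p5
  read '2': p5 → p5
  read '0': p5 → p5
  read '0': p5 → p5
  read '2': p5 → p5
  read '1': p5 → p5
  read '0': p5 → p5
  read '1': p5 → p5
  read '0': p5 → p5
  read '0': p5 → p5
  read '0': p5 → p5
  read '0': p5 → p5
  end p5, accepted

3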